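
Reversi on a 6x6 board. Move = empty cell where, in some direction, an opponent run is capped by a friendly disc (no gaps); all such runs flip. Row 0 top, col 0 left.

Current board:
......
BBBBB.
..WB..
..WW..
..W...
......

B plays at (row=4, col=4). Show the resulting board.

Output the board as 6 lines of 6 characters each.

Answer: ......
BBBBB.
..BB..
..WB..
..W.B.
......

Derivation:
Place B at (4,4); scan 8 dirs for brackets.
Dir NW: opp run (3,3) (2,2) capped by B -> flip
Dir N: first cell '.' (not opp) -> no flip
Dir NE: first cell '.' (not opp) -> no flip
Dir W: first cell '.' (not opp) -> no flip
Dir E: first cell '.' (not opp) -> no flip
Dir SW: first cell '.' (not opp) -> no flip
Dir S: first cell '.' (not opp) -> no flip
Dir SE: first cell '.' (not opp) -> no flip
All flips: (2,2) (3,3)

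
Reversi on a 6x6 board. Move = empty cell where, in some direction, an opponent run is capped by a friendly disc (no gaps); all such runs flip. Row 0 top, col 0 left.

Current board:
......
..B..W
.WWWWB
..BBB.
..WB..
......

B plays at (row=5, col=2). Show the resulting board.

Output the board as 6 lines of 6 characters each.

Place B at (5,2); scan 8 dirs for brackets.
Dir NW: first cell '.' (not opp) -> no flip
Dir N: opp run (4,2) capped by B -> flip
Dir NE: first cell 'B' (not opp) -> no flip
Dir W: first cell '.' (not opp) -> no flip
Dir E: first cell '.' (not opp) -> no flip
Dir SW: edge -> no flip
Dir S: edge -> no flip
Dir SE: edge -> no flip
All flips: (4,2)

Answer: ......
..B..W
.WWWWB
..BBB.
..BB..
..B...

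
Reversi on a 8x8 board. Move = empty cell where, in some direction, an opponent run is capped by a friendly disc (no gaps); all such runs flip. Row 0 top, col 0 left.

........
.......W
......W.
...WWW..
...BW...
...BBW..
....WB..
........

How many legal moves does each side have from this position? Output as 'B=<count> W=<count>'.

-- B to move --
(0,6): no bracket -> illegal
(0,7): no bracket -> illegal
(1,5): no bracket -> illegal
(1,6): no bracket -> illegal
(2,2): no bracket -> illegal
(2,3): flips 1 -> legal
(2,4): flips 2 -> legal
(2,5): flips 1 -> legal
(2,7): no bracket -> illegal
(3,2): no bracket -> illegal
(3,6): no bracket -> illegal
(3,7): no bracket -> illegal
(4,2): no bracket -> illegal
(4,5): flips 2 -> legal
(4,6): no bracket -> illegal
(5,6): flips 1 -> legal
(6,3): flips 1 -> legal
(6,6): no bracket -> illegal
(7,3): no bracket -> illegal
(7,4): flips 1 -> legal
(7,5): flips 1 -> legal
B mobility = 8
-- W to move --
(3,2): no bracket -> illegal
(4,2): flips 2 -> legal
(4,5): no bracket -> illegal
(5,2): flips 3 -> legal
(5,6): no bracket -> illegal
(6,2): flips 1 -> legal
(6,3): flips 2 -> legal
(6,6): flips 1 -> legal
(7,4): no bracket -> illegal
(7,5): flips 1 -> legal
(7,6): no bracket -> illegal
W mobility = 6

Answer: B=8 W=6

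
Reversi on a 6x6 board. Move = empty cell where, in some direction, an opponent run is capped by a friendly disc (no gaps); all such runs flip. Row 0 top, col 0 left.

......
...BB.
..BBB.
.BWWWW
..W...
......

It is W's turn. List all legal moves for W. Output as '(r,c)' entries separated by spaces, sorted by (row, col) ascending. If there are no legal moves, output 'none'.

(0,2): flips 2 -> legal
(0,3): flips 2 -> legal
(0,4): flips 2 -> legal
(0,5): flips 2 -> legal
(1,1): flips 1 -> legal
(1,2): flips 2 -> legal
(1,5): flips 1 -> legal
(2,0): flips 1 -> legal
(2,1): no bracket -> illegal
(2,5): no bracket -> illegal
(3,0): flips 1 -> legal
(4,0): no bracket -> illegal
(4,1): no bracket -> illegal

Answer: (0,2) (0,3) (0,4) (0,5) (1,1) (1,2) (1,5) (2,0) (3,0)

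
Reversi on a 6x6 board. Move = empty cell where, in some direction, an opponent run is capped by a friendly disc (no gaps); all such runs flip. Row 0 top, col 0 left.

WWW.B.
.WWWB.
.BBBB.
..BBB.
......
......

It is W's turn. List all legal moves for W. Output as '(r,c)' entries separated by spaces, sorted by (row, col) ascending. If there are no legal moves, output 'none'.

Answer: (1,5) (3,0) (3,1) (3,5) (4,2) (4,3) (4,4) (4,5)

Derivation:
(0,3): no bracket -> illegal
(0,5): no bracket -> illegal
(1,0): no bracket -> illegal
(1,5): flips 1 -> legal
(2,0): no bracket -> illegal
(2,5): no bracket -> illegal
(3,0): flips 1 -> legal
(3,1): flips 2 -> legal
(3,5): flips 1 -> legal
(4,1): no bracket -> illegal
(4,2): flips 2 -> legal
(4,3): flips 2 -> legal
(4,4): flips 2 -> legal
(4,5): flips 2 -> legal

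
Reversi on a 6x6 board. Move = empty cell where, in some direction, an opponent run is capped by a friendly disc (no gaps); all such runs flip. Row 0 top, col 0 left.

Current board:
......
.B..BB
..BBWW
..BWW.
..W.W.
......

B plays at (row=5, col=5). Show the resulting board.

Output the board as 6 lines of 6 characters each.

Place B at (5,5); scan 8 dirs for brackets.
Dir NW: opp run (4,4) (3,3) capped by B -> flip
Dir N: first cell '.' (not opp) -> no flip
Dir NE: edge -> no flip
Dir W: first cell '.' (not opp) -> no flip
Dir E: edge -> no flip
Dir SW: edge -> no flip
Dir S: edge -> no flip
Dir SE: edge -> no flip
All flips: (3,3) (4,4)

Answer: ......
.B..BB
..BBWW
..BBW.
..W.B.
.....B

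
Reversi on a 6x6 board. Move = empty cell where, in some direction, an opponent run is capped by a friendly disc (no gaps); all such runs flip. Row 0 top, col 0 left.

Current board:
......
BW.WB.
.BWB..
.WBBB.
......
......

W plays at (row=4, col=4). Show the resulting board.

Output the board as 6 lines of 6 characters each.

Answer: ......
BW.WB.
.BWB..
.WBWB.
....W.
......

Derivation:
Place W at (4,4); scan 8 dirs for brackets.
Dir NW: opp run (3,3) capped by W -> flip
Dir N: opp run (3,4), next='.' -> no flip
Dir NE: first cell '.' (not opp) -> no flip
Dir W: first cell '.' (not opp) -> no flip
Dir E: first cell '.' (not opp) -> no flip
Dir SW: first cell '.' (not opp) -> no flip
Dir S: first cell '.' (not opp) -> no flip
Dir SE: first cell '.' (not opp) -> no flip
All flips: (3,3)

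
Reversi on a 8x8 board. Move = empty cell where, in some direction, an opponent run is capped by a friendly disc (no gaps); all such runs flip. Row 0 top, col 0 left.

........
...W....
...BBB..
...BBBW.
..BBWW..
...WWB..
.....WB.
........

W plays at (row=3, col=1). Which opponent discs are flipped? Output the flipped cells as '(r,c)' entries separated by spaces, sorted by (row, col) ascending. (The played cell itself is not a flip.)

Answer: (4,2)

Derivation:
Dir NW: first cell '.' (not opp) -> no flip
Dir N: first cell '.' (not opp) -> no flip
Dir NE: first cell '.' (not opp) -> no flip
Dir W: first cell '.' (not opp) -> no flip
Dir E: first cell '.' (not opp) -> no flip
Dir SW: first cell '.' (not opp) -> no flip
Dir S: first cell '.' (not opp) -> no flip
Dir SE: opp run (4,2) capped by W -> flip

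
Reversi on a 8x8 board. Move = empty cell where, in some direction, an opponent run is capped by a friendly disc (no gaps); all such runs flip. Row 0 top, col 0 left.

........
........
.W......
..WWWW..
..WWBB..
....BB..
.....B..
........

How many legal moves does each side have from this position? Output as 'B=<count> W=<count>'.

-- B to move --
(1,0): flips 3 -> legal
(1,1): no bracket -> illegal
(1,2): no bracket -> illegal
(2,0): no bracket -> illegal
(2,2): flips 1 -> legal
(2,3): flips 1 -> legal
(2,4): flips 1 -> legal
(2,5): flips 1 -> legal
(2,6): flips 1 -> legal
(3,0): no bracket -> illegal
(3,1): no bracket -> illegal
(3,6): no bracket -> illegal
(4,1): flips 2 -> legal
(4,6): no bracket -> illegal
(5,1): no bracket -> illegal
(5,2): no bracket -> illegal
(5,3): no bracket -> illegal
B mobility = 7
-- W to move --
(3,6): no bracket -> illegal
(4,6): flips 2 -> legal
(5,3): flips 1 -> legal
(5,6): flips 1 -> legal
(6,3): no bracket -> illegal
(6,4): flips 2 -> legal
(6,6): flips 2 -> legal
(7,4): no bracket -> illegal
(7,5): flips 3 -> legal
(7,6): flips 2 -> legal
W mobility = 7

Answer: B=7 W=7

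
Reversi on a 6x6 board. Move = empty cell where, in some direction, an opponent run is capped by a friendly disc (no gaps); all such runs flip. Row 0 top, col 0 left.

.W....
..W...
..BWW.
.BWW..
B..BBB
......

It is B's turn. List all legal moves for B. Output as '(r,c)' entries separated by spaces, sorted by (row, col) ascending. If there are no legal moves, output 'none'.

(0,0): no bracket -> illegal
(0,2): flips 1 -> legal
(0,3): no bracket -> illegal
(1,0): no bracket -> illegal
(1,1): no bracket -> illegal
(1,3): flips 2 -> legal
(1,4): no bracket -> illegal
(1,5): no bracket -> illegal
(2,1): flips 1 -> legal
(2,5): flips 2 -> legal
(3,4): flips 2 -> legal
(3,5): no bracket -> illegal
(4,1): no bracket -> illegal
(4,2): flips 1 -> legal

Answer: (0,2) (1,3) (2,1) (2,5) (3,4) (4,2)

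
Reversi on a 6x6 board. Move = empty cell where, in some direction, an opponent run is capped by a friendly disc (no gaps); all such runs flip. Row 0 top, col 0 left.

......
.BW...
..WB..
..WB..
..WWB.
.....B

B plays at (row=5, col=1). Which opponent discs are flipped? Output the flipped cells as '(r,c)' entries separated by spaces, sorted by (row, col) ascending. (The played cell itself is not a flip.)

Answer: (4,2)

Derivation:
Dir NW: first cell '.' (not opp) -> no flip
Dir N: first cell '.' (not opp) -> no flip
Dir NE: opp run (4,2) capped by B -> flip
Dir W: first cell '.' (not opp) -> no flip
Dir E: first cell '.' (not opp) -> no flip
Dir SW: edge -> no flip
Dir S: edge -> no flip
Dir SE: edge -> no flip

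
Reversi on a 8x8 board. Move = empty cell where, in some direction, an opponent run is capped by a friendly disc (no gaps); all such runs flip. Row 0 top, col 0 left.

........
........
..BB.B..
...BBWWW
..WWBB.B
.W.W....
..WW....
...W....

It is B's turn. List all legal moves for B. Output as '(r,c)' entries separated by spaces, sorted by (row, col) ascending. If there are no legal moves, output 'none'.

Answer: (2,6) (2,7) (4,1) (5,2) (6,0) (7,1)

Derivation:
(2,4): no bracket -> illegal
(2,6): flips 1 -> legal
(2,7): flips 2 -> legal
(3,1): no bracket -> illegal
(3,2): no bracket -> illegal
(4,0): no bracket -> illegal
(4,1): flips 2 -> legal
(4,6): no bracket -> illegal
(5,0): no bracket -> illegal
(5,2): flips 1 -> legal
(5,4): no bracket -> illegal
(6,0): flips 2 -> legal
(6,1): no bracket -> illegal
(6,4): no bracket -> illegal
(7,1): flips 2 -> legal
(7,2): no bracket -> illegal
(7,4): no bracket -> illegal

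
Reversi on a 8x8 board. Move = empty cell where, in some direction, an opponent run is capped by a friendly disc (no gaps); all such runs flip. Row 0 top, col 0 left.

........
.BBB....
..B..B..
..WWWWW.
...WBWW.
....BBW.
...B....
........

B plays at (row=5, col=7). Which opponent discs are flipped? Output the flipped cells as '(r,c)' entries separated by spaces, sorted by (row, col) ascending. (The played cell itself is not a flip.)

Answer: (5,6)

Derivation:
Dir NW: opp run (4,6) (3,5), next='.' -> no flip
Dir N: first cell '.' (not opp) -> no flip
Dir NE: edge -> no flip
Dir W: opp run (5,6) capped by B -> flip
Dir E: edge -> no flip
Dir SW: first cell '.' (not opp) -> no flip
Dir S: first cell '.' (not opp) -> no flip
Dir SE: edge -> no flip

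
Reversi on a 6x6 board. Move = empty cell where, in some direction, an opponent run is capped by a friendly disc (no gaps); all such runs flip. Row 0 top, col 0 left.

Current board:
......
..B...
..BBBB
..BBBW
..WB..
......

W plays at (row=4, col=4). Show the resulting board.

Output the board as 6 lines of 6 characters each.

Place W at (4,4); scan 8 dirs for brackets.
Dir NW: opp run (3,3) (2,2), next='.' -> no flip
Dir N: opp run (3,4) (2,4), next='.' -> no flip
Dir NE: first cell 'W' (not opp) -> no flip
Dir W: opp run (4,3) capped by W -> flip
Dir E: first cell '.' (not opp) -> no flip
Dir SW: first cell '.' (not opp) -> no flip
Dir S: first cell '.' (not opp) -> no flip
Dir SE: first cell '.' (not opp) -> no flip
All flips: (4,3)

Answer: ......
..B...
..BBBB
..BBBW
..WWW.
......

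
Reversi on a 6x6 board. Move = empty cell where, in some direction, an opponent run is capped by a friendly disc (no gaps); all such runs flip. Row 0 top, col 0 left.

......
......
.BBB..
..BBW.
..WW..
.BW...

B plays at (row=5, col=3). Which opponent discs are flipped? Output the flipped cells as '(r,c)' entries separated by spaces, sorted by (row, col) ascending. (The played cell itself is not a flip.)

Dir NW: opp run (4,2), next='.' -> no flip
Dir N: opp run (4,3) capped by B -> flip
Dir NE: first cell '.' (not opp) -> no flip
Dir W: opp run (5,2) capped by B -> flip
Dir E: first cell '.' (not opp) -> no flip
Dir SW: edge -> no flip
Dir S: edge -> no flip
Dir SE: edge -> no flip

Answer: (4,3) (5,2)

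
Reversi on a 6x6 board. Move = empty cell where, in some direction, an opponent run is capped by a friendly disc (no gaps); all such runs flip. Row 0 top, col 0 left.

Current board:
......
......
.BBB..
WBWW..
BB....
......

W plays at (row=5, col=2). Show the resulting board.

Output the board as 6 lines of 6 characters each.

Answer: ......
......
.BBB..
WBWW..
BW....
..W...

Derivation:
Place W at (5,2); scan 8 dirs for brackets.
Dir NW: opp run (4,1) capped by W -> flip
Dir N: first cell '.' (not opp) -> no flip
Dir NE: first cell '.' (not opp) -> no flip
Dir W: first cell '.' (not opp) -> no flip
Dir E: first cell '.' (not opp) -> no flip
Dir SW: edge -> no flip
Dir S: edge -> no flip
Dir SE: edge -> no flip
All flips: (4,1)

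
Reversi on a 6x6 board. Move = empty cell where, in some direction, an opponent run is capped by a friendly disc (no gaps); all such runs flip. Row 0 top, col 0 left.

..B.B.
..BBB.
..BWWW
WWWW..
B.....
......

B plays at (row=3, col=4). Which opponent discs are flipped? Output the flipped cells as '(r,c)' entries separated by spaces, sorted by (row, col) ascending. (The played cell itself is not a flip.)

Dir NW: opp run (2,3) capped by B -> flip
Dir N: opp run (2,4) capped by B -> flip
Dir NE: opp run (2,5), next=edge -> no flip
Dir W: opp run (3,3) (3,2) (3,1) (3,0), next=edge -> no flip
Dir E: first cell '.' (not opp) -> no flip
Dir SW: first cell '.' (not opp) -> no flip
Dir S: first cell '.' (not opp) -> no flip
Dir SE: first cell '.' (not opp) -> no flip

Answer: (2,3) (2,4)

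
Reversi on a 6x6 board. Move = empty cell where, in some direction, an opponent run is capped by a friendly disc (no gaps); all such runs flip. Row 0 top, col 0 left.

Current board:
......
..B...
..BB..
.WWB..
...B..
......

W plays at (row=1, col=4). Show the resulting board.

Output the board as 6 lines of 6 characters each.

Place W at (1,4); scan 8 dirs for brackets.
Dir NW: first cell '.' (not opp) -> no flip
Dir N: first cell '.' (not opp) -> no flip
Dir NE: first cell '.' (not opp) -> no flip
Dir W: first cell '.' (not opp) -> no flip
Dir E: first cell '.' (not opp) -> no flip
Dir SW: opp run (2,3) capped by W -> flip
Dir S: first cell '.' (not opp) -> no flip
Dir SE: first cell '.' (not opp) -> no flip
All flips: (2,3)

Answer: ......
..B.W.
..BW..
.WWB..
...B..
......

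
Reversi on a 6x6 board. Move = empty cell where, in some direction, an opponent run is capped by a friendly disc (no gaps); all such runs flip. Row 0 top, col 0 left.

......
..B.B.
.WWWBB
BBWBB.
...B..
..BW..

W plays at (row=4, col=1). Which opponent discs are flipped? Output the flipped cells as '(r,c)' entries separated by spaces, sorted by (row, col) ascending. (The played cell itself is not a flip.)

Dir NW: opp run (3,0), next=edge -> no flip
Dir N: opp run (3,1) capped by W -> flip
Dir NE: first cell 'W' (not opp) -> no flip
Dir W: first cell '.' (not opp) -> no flip
Dir E: first cell '.' (not opp) -> no flip
Dir SW: first cell '.' (not opp) -> no flip
Dir S: first cell '.' (not opp) -> no flip
Dir SE: opp run (5,2), next=edge -> no flip

Answer: (3,1)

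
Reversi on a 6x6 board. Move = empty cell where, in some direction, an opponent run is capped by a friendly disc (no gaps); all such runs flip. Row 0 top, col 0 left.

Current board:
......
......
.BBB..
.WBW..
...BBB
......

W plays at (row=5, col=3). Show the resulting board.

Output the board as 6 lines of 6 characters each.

Place W at (5,3); scan 8 dirs for brackets.
Dir NW: first cell '.' (not opp) -> no flip
Dir N: opp run (4,3) capped by W -> flip
Dir NE: opp run (4,4), next='.' -> no flip
Dir W: first cell '.' (not opp) -> no flip
Dir E: first cell '.' (not opp) -> no flip
Dir SW: edge -> no flip
Dir S: edge -> no flip
Dir SE: edge -> no flip
All flips: (4,3)

Answer: ......
......
.BBB..
.WBW..
...WBB
...W..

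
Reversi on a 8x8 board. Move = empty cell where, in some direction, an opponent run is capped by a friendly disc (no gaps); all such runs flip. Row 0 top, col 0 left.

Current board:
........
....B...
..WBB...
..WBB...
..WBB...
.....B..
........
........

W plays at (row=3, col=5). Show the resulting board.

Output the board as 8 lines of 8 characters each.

Answer: ........
....B...
..WBB...
..WWWW..
..WBB...
.....B..
........
........

Derivation:
Place W at (3,5); scan 8 dirs for brackets.
Dir NW: opp run (2,4), next='.' -> no flip
Dir N: first cell '.' (not opp) -> no flip
Dir NE: first cell '.' (not opp) -> no flip
Dir W: opp run (3,4) (3,3) capped by W -> flip
Dir E: first cell '.' (not opp) -> no flip
Dir SW: opp run (4,4), next='.' -> no flip
Dir S: first cell '.' (not opp) -> no flip
Dir SE: first cell '.' (not opp) -> no flip
All flips: (3,3) (3,4)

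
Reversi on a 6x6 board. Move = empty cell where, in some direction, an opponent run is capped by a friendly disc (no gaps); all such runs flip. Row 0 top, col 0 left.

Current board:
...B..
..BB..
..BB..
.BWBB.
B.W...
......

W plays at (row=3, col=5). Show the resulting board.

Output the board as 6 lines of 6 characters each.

Place W at (3,5); scan 8 dirs for brackets.
Dir NW: first cell '.' (not opp) -> no flip
Dir N: first cell '.' (not opp) -> no flip
Dir NE: edge -> no flip
Dir W: opp run (3,4) (3,3) capped by W -> flip
Dir E: edge -> no flip
Dir SW: first cell '.' (not opp) -> no flip
Dir S: first cell '.' (not opp) -> no flip
Dir SE: edge -> no flip
All flips: (3,3) (3,4)

Answer: ...B..
..BB..
..BB..
.BWWWW
B.W...
......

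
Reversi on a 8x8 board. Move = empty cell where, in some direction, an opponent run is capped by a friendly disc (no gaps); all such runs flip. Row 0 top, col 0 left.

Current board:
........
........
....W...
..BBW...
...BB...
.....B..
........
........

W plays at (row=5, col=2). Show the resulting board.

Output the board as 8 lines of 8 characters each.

Answer: ........
........
....W...
..BBW...
...WB...
..W..B..
........
........

Derivation:
Place W at (5,2); scan 8 dirs for brackets.
Dir NW: first cell '.' (not opp) -> no flip
Dir N: first cell '.' (not opp) -> no flip
Dir NE: opp run (4,3) capped by W -> flip
Dir W: first cell '.' (not opp) -> no flip
Dir E: first cell '.' (not opp) -> no flip
Dir SW: first cell '.' (not opp) -> no flip
Dir S: first cell '.' (not opp) -> no flip
Dir SE: first cell '.' (not opp) -> no flip
All flips: (4,3)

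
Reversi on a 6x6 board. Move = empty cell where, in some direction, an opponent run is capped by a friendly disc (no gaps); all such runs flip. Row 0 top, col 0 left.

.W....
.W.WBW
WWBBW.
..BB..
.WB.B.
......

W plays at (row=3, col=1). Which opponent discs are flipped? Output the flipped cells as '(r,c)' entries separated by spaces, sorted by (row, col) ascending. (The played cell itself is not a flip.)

Dir NW: first cell 'W' (not opp) -> no flip
Dir N: first cell 'W' (not opp) -> no flip
Dir NE: opp run (2,2) capped by W -> flip
Dir W: first cell '.' (not opp) -> no flip
Dir E: opp run (3,2) (3,3), next='.' -> no flip
Dir SW: first cell '.' (not opp) -> no flip
Dir S: first cell 'W' (not opp) -> no flip
Dir SE: opp run (4,2), next='.' -> no flip

Answer: (2,2)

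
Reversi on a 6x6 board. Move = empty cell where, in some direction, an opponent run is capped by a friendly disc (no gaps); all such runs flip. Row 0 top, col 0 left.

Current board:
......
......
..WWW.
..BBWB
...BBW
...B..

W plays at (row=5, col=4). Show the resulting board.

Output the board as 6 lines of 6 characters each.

Place W at (5,4); scan 8 dirs for brackets.
Dir NW: opp run (4,3) (3,2), next='.' -> no flip
Dir N: opp run (4,4) capped by W -> flip
Dir NE: first cell 'W' (not opp) -> no flip
Dir W: opp run (5,3), next='.' -> no flip
Dir E: first cell '.' (not opp) -> no flip
Dir SW: edge -> no flip
Dir S: edge -> no flip
Dir SE: edge -> no flip
All flips: (4,4)

Answer: ......
......
..WWW.
..BBWB
...BWW
...BW.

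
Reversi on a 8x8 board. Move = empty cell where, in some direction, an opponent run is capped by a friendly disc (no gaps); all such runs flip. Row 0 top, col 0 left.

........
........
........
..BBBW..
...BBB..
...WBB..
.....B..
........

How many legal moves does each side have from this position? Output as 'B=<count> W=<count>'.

-- B to move --
(2,4): no bracket -> illegal
(2,5): flips 1 -> legal
(2,6): flips 1 -> legal
(3,6): flips 1 -> legal
(4,2): no bracket -> illegal
(4,6): no bracket -> illegal
(5,2): flips 1 -> legal
(6,2): flips 1 -> legal
(6,3): flips 1 -> legal
(6,4): no bracket -> illegal
B mobility = 6
-- W to move --
(2,1): no bracket -> illegal
(2,2): no bracket -> illegal
(2,3): flips 2 -> legal
(2,4): no bracket -> illegal
(2,5): no bracket -> illegal
(3,1): flips 3 -> legal
(3,6): no bracket -> illegal
(4,1): no bracket -> illegal
(4,2): no bracket -> illegal
(4,6): no bracket -> illegal
(5,2): no bracket -> illegal
(5,6): flips 2 -> legal
(6,3): no bracket -> illegal
(6,4): no bracket -> illegal
(6,6): no bracket -> illegal
(7,4): no bracket -> illegal
(7,5): flips 3 -> legal
(7,6): no bracket -> illegal
W mobility = 4

Answer: B=6 W=4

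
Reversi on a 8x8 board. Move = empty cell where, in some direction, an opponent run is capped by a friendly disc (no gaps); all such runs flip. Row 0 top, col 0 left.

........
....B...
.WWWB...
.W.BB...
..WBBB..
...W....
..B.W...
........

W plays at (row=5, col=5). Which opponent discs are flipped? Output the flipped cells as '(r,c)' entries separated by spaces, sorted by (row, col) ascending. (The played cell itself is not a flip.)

Answer: (3,3) (4,4)

Derivation:
Dir NW: opp run (4,4) (3,3) capped by W -> flip
Dir N: opp run (4,5), next='.' -> no flip
Dir NE: first cell '.' (not opp) -> no flip
Dir W: first cell '.' (not opp) -> no flip
Dir E: first cell '.' (not opp) -> no flip
Dir SW: first cell 'W' (not opp) -> no flip
Dir S: first cell '.' (not opp) -> no flip
Dir SE: first cell '.' (not opp) -> no flip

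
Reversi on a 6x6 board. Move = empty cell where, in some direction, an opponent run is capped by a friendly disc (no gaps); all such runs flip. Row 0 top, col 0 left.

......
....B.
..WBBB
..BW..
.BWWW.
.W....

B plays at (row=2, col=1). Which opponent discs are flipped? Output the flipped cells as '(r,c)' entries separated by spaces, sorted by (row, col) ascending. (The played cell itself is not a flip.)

Answer: (2,2)

Derivation:
Dir NW: first cell '.' (not opp) -> no flip
Dir N: first cell '.' (not opp) -> no flip
Dir NE: first cell '.' (not opp) -> no flip
Dir W: first cell '.' (not opp) -> no flip
Dir E: opp run (2,2) capped by B -> flip
Dir SW: first cell '.' (not opp) -> no flip
Dir S: first cell '.' (not opp) -> no flip
Dir SE: first cell 'B' (not opp) -> no flip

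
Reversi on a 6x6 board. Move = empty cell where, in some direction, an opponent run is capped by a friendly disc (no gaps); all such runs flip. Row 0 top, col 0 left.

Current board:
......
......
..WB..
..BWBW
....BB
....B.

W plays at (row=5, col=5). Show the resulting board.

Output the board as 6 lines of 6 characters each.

Place W at (5,5); scan 8 dirs for brackets.
Dir NW: opp run (4,4) capped by W -> flip
Dir N: opp run (4,5) capped by W -> flip
Dir NE: edge -> no flip
Dir W: opp run (5,4), next='.' -> no flip
Dir E: edge -> no flip
Dir SW: edge -> no flip
Dir S: edge -> no flip
Dir SE: edge -> no flip
All flips: (4,4) (4,5)

Answer: ......
......
..WB..
..BWBW
....WW
....BW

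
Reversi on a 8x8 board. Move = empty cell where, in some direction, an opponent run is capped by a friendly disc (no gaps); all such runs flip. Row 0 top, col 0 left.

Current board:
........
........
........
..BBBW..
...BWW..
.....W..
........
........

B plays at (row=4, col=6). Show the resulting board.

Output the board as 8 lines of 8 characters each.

Answer: ........
........
........
..BBBW..
...BBBB.
.....W..
........
........

Derivation:
Place B at (4,6); scan 8 dirs for brackets.
Dir NW: opp run (3,5), next='.' -> no flip
Dir N: first cell '.' (not opp) -> no flip
Dir NE: first cell '.' (not opp) -> no flip
Dir W: opp run (4,5) (4,4) capped by B -> flip
Dir E: first cell '.' (not opp) -> no flip
Dir SW: opp run (5,5), next='.' -> no flip
Dir S: first cell '.' (not opp) -> no flip
Dir SE: first cell '.' (not opp) -> no flip
All flips: (4,4) (4,5)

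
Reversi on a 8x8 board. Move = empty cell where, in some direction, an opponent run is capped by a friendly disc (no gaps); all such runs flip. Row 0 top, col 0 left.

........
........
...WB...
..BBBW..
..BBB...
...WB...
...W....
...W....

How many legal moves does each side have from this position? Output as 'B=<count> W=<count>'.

-- B to move --
(1,2): flips 1 -> legal
(1,3): flips 1 -> legal
(1,4): flips 1 -> legal
(2,2): flips 1 -> legal
(2,5): no bracket -> illegal
(2,6): flips 1 -> legal
(3,6): flips 1 -> legal
(4,5): no bracket -> illegal
(4,6): flips 1 -> legal
(5,2): flips 1 -> legal
(6,2): flips 1 -> legal
(6,4): flips 1 -> legal
(7,2): flips 1 -> legal
(7,4): no bracket -> illegal
B mobility = 11
-- W to move --
(1,3): flips 1 -> legal
(1,4): no bracket -> illegal
(1,5): no bracket -> illegal
(2,1): no bracket -> illegal
(2,2): no bracket -> illegal
(2,5): flips 1 -> legal
(3,1): flips 4 -> legal
(4,1): flips 1 -> legal
(4,5): flips 2 -> legal
(5,1): no bracket -> illegal
(5,2): no bracket -> illegal
(5,5): flips 1 -> legal
(6,4): no bracket -> illegal
(6,5): no bracket -> illegal
W mobility = 6

Answer: B=11 W=6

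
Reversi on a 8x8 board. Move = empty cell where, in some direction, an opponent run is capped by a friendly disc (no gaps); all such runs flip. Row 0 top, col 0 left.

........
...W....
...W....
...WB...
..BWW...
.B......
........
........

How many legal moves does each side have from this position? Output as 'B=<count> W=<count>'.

-- B to move --
(0,2): no bracket -> illegal
(0,3): no bracket -> illegal
(0,4): no bracket -> illegal
(1,2): flips 1 -> legal
(1,4): no bracket -> illegal
(2,2): no bracket -> illegal
(2,4): flips 1 -> legal
(3,2): flips 1 -> legal
(3,5): no bracket -> illegal
(4,5): flips 2 -> legal
(5,2): flips 1 -> legal
(5,3): no bracket -> illegal
(5,4): flips 1 -> legal
(5,5): no bracket -> illegal
B mobility = 6
-- W to move --
(2,4): flips 1 -> legal
(2,5): flips 1 -> legal
(3,1): no bracket -> illegal
(3,2): no bracket -> illegal
(3,5): flips 1 -> legal
(4,0): no bracket -> illegal
(4,1): flips 1 -> legal
(4,5): flips 1 -> legal
(5,0): no bracket -> illegal
(5,2): no bracket -> illegal
(5,3): no bracket -> illegal
(6,0): flips 2 -> legal
(6,1): no bracket -> illegal
(6,2): no bracket -> illegal
W mobility = 6

Answer: B=6 W=6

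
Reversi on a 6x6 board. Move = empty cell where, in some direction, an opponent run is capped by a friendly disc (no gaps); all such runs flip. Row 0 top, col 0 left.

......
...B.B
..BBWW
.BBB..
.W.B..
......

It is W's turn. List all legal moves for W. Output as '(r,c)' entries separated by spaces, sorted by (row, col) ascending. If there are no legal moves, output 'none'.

Answer: (0,2) (0,5) (1,4) (2,1) (4,2)

Derivation:
(0,2): flips 1 -> legal
(0,3): no bracket -> illegal
(0,4): no bracket -> illegal
(0,5): flips 1 -> legal
(1,1): no bracket -> illegal
(1,2): no bracket -> illegal
(1,4): flips 2 -> legal
(2,0): no bracket -> illegal
(2,1): flips 3 -> legal
(3,0): no bracket -> illegal
(3,4): no bracket -> illegal
(4,0): no bracket -> illegal
(4,2): flips 1 -> legal
(4,4): no bracket -> illegal
(5,2): no bracket -> illegal
(5,3): no bracket -> illegal
(5,4): no bracket -> illegal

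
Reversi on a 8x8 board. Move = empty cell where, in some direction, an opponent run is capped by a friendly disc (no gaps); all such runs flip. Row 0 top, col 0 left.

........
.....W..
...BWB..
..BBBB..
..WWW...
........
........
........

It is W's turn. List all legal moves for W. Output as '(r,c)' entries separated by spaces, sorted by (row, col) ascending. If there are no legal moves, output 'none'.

Answer: (1,3) (1,6) (2,1) (2,2) (2,6) (4,5) (4,6)

Derivation:
(1,2): no bracket -> illegal
(1,3): flips 2 -> legal
(1,4): no bracket -> illegal
(1,6): flips 2 -> legal
(2,1): flips 1 -> legal
(2,2): flips 3 -> legal
(2,6): flips 2 -> legal
(3,1): no bracket -> illegal
(3,6): no bracket -> illegal
(4,1): no bracket -> illegal
(4,5): flips 2 -> legal
(4,6): flips 1 -> legal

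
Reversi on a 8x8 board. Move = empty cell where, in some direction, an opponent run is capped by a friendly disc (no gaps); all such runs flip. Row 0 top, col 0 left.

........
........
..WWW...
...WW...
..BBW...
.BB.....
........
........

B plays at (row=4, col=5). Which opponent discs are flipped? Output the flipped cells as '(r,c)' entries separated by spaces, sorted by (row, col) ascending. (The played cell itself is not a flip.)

Dir NW: opp run (3,4) (2,3), next='.' -> no flip
Dir N: first cell '.' (not opp) -> no flip
Dir NE: first cell '.' (not opp) -> no flip
Dir W: opp run (4,4) capped by B -> flip
Dir E: first cell '.' (not opp) -> no flip
Dir SW: first cell '.' (not opp) -> no flip
Dir S: first cell '.' (not opp) -> no flip
Dir SE: first cell '.' (not opp) -> no flip

Answer: (4,4)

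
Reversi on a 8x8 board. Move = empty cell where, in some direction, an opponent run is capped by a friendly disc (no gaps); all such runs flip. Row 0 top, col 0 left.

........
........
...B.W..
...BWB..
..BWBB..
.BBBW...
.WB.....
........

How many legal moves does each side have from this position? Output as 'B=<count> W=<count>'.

-- B to move --
(1,4): no bracket -> illegal
(1,5): flips 1 -> legal
(1,6): flips 3 -> legal
(2,4): flips 1 -> legal
(2,6): no bracket -> illegal
(3,2): no bracket -> illegal
(3,6): no bracket -> illegal
(5,0): no bracket -> illegal
(5,5): flips 1 -> legal
(6,0): flips 1 -> legal
(6,3): flips 1 -> legal
(6,4): flips 1 -> legal
(6,5): no bracket -> illegal
(7,0): flips 1 -> legal
(7,1): flips 1 -> legal
(7,2): no bracket -> illegal
B mobility = 9
-- W to move --
(1,2): flips 1 -> legal
(1,3): flips 2 -> legal
(1,4): no bracket -> illegal
(2,2): no bracket -> illegal
(2,4): no bracket -> illegal
(2,6): no bracket -> illegal
(3,1): no bracket -> illegal
(3,2): flips 1 -> legal
(3,6): flips 2 -> legal
(4,0): no bracket -> illegal
(4,1): flips 2 -> legal
(4,6): flips 2 -> legal
(5,0): flips 3 -> legal
(5,5): flips 2 -> legal
(5,6): flips 1 -> legal
(6,0): no bracket -> illegal
(6,3): flips 2 -> legal
(6,4): no bracket -> illegal
(7,1): no bracket -> illegal
(7,2): no bracket -> illegal
(7,3): no bracket -> illegal
W mobility = 10

Answer: B=9 W=10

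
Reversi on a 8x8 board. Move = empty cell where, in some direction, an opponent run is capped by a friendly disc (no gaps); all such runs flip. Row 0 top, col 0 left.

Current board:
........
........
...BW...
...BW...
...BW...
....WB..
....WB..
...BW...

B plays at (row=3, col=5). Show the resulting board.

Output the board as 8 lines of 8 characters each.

Answer: ........
........
...BW...
...BBB..
...BW...
....WB..
....WB..
...BW...

Derivation:
Place B at (3,5); scan 8 dirs for brackets.
Dir NW: opp run (2,4), next='.' -> no flip
Dir N: first cell '.' (not opp) -> no flip
Dir NE: first cell '.' (not opp) -> no flip
Dir W: opp run (3,4) capped by B -> flip
Dir E: first cell '.' (not opp) -> no flip
Dir SW: opp run (4,4), next='.' -> no flip
Dir S: first cell '.' (not opp) -> no flip
Dir SE: first cell '.' (not opp) -> no flip
All flips: (3,4)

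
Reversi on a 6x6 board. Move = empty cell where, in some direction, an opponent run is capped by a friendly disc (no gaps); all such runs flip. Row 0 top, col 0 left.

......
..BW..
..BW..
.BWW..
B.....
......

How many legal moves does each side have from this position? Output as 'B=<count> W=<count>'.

-- B to move --
(0,2): no bracket -> illegal
(0,3): no bracket -> illegal
(0,4): flips 1 -> legal
(1,4): flips 1 -> legal
(2,1): no bracket -> illegal
(2,4): flips 1 -> legal
(3,4): flips 3 -> legal
(4,1): no bracket -> illegal
(4,2): flips 1 -> legal
(4,3): no bracket -> illegal
(4,4): flips 1 -> legal
B mobility = 6
-- W to move --
(0,1): flips 1 -> legal
(0,2): flips 2 -> legal
(0,3): no bracket -> illegal
(1,1): flips 2 -> legal
(2,0): no bracket -> illegal
(2,1): flips 1 -> legal
(3,0): flips 1 -> legal
(4,1): no bracket -> illegal
(4,2): no bracket -> illegal
(5,0): no bracket -> illegal
(5,1): no bracket -> illegal
W mobility = 5

Answer: B=6 W=5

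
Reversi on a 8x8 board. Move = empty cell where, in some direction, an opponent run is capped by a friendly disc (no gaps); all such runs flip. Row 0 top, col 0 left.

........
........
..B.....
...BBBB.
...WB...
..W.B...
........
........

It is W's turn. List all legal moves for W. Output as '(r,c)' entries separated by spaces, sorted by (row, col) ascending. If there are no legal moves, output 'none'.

Answer: (2,3) (2,5) (4,5) (6,5)

Derivation:
(1,1): no bracket -> illegal
(1,2): no bracket -> illegal
(1,3): no bracket -> illegal
(2,1): no bracket -> illegal
(2,3): flips 1 -> legal
(2,4): no bracket -> illegal
(2,5): flips 1 -> legal
(2,6): no bracket -> illegal
(2,7): no bracket -> illegal
(3,1): no bracket -> illegal
(3,2): no bracket -> illegal
(3,7): no bracket -> illegal
(4,2): no bracket -> illegal
(4,5): flips 1 -> legal
(4,6): no bracket -> illegal
(4,7): no bracket -> illegal
(5,3): no bracket -> illegal
(5,5): no bracket -> illegal
(6,3): no bracket -> illegal
(6,4): no bracket -> illegal
(6,5): flips 1 -> legal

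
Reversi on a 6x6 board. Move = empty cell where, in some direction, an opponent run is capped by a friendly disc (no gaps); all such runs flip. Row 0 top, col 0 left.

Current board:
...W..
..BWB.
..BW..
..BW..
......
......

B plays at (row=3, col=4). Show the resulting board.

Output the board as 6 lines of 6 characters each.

Answer: ...W..
..BWB.
..BB..
..BBB.
......
......

Derivation:
Place B at (3,4); scan 8 dirs for brackets.
Dir NW: opp run (2,3) capped by B -> flip
Dir N: first cell '.' (not opp) -> no flip
Dir NE: first cell '.' (not opp) -> no flip
Dir W: opp run (3,3) capped by B -> flip
Dir E: first cell '.' (not opp) -> no flip
Dir SW: first cell '.' (not opp) -> no flip
Dir S: first cell '.' (not opp) -> no flip
Dir SE: first cell '.' (not opp) -> no flip
All flips: (2,3) (3,3)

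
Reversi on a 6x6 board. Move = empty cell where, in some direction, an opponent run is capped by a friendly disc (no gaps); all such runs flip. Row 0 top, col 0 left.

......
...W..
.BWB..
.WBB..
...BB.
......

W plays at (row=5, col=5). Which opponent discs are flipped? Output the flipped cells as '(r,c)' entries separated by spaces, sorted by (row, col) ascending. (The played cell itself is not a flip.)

Dir NW: opp run (4,4) (3,3) capped by W -> flip
Dir N: first cell '.' (not opp) -> no flip
Dir NE: edge -> no flip
Dir W: first cell '.' (not opp) -> no flip
Dir E: edge -> no flip
Dir SW: edge -> no flip
Dir S: edge -> no flip
Dir SE: edge -> no flip

Answer: (3,3) (4,4)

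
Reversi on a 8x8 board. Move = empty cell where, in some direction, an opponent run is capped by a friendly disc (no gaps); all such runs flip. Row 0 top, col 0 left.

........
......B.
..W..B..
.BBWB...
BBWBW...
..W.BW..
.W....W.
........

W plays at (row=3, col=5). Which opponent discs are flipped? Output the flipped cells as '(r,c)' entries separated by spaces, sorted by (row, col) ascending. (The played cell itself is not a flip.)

Dir NW: first cell '.' (not opp) -> no flip
Dir N: opp run (2,5), next='.' -> no flip
Dir NE: first cell '.' (not opp) -> no flip
Dir W: opp run (3,4) capped by W -> flip
Dir E: first cell '.' (not opp) -> no flip
Dir SW: first cell 'W' (not opp) -> no flip
Dir S: first cell '.' (not opp) -> no flip
Dir SE: first cell '.' (not opp) -> no flip

Answer: (3,4)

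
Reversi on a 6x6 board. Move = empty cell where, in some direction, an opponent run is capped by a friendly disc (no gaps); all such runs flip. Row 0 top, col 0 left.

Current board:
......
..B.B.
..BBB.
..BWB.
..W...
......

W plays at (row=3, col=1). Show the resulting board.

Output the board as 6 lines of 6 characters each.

Place W at (3,1); scan 8 dirs for brackets.
Dir NW: first cell '.' (not opp) -> no flip
Dir N: first cell '.' (not opp) -> no flip
Dir NE: opp run (2,2), next='.' -> no flip
Dir W: first cell '.' (not opp) -> no flip
Dir E: opp run (3,2) capped by W -> flip
Dir SW: first cell '.' (not opp) -> no flip
Dir S: first cell '.' (not opp) -> no flip
Dir SE: first cell 'W' (not opp) -> no flip
All flips: (3,2)

Answer: ......
..B.B.
..BBB.
.WWWB.
..W...
......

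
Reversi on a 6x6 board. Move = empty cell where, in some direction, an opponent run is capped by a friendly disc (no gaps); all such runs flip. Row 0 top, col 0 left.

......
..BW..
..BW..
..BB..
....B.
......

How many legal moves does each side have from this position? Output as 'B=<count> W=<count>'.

Answer: B=5 W=6

Derivation:
-- B to move --
(0,2): no bracket -> illegal
(0,3): flips 2 -> legal
(0,4): flips 1 -> legal
(1,4): flips 2 -> legal
(2,4): flips 1 -> legal
(3,4): flips 1 -> legal
B mobility = 5
-- W to move --
(0,1): flips 1 -> legal
(0,2): no bracket -> illegal
(0,3): no bracket -> illegal
(1,1): flips 1 -> legal
(2,1): flips 1 -> legal
(2,4): no bracket -> illegal
(3,1): flips 1 -> legal
(3,4): no bracket -> illegal
(3,5): no bracket -> illegal
(4,1): flips 1 -> legal
(4,2): no bracket -> illegal
(4,3): flips 1 -> legal
(4,5): no bracket -> illegal
(5,3): no bracket -> illegal
(5,4): no bracket -> illegal
(5,5): no bracket -> illegal
W mobility = 6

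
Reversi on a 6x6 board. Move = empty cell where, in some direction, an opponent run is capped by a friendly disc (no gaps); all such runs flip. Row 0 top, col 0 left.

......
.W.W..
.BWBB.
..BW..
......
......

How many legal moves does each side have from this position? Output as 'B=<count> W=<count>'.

Answer: B=7 W=6

Derivation:
-- B to move --
(0,0): no bracket -> illegal
(0,1): flips 1 -> legal
(0,2): flips 1 -> legal
(0,3): flips 1 -> legal
(0,4): no bracket -> illegal
(1,0): no bracket -> illegal
(1,2): flips 1 -> legal
(1,4): no bracket -> illegal
(2,0): no bracket -> illegal
(3,1): no bracket -> illegal
(3,4): flips 1 -> legal
(4,2): flips 1 -> legal
(4,3): flips 1 -> legal
(4,4): no bracket -> illegal
B mobility = 7
-- W to move --
(1,0): no bracket -> illegal
(1,2): no bracket -> illegal
(1,4): no bracket -> illegal
(1,5): flips 1 -> legal
(2,0): flips 1 -> legal
(2,5): flips 2 -> legal
(3,0): no bracket -> illegal
(3,1): flips 2 -> legal
(3,4): no bracket -> illegal
(3,5): flips 1 -> legal
(4,1): no bracket -> illegal
(4,2): flips 1 -> legal
(4,3): no bracket -> illegal
W mobility = 6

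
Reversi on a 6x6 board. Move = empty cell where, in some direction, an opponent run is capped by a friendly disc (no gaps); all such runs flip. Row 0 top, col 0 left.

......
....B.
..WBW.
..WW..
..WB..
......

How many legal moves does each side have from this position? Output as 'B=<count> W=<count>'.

-- B to move --
(1,1): no bracket -> illegal
(1,2): no bracket -> illegal
(1,3): no bracket -> illegal
(1,5): no bracket -> illegal
(2,1): flips 2 -> legal
(2,5): flips 1 -> legal
(3,1): no bracket -> illegal
(3,4): flips 1 -> legal
(3,5): no bracket -> illegal
(4,1): flips 2 -> legal
(4,4): no bracket -> illegal
(5,1): no bracket -> illegal
(5,2): no bracket -> illegal
(5,3): no bracket -> illegal
B mobility = 4
-- W to move --
(0,3): no bracket -> illegal
(0,4): flips 1 -> legal
(0,5): flips 2 -> legal
(1,2): no bracket -> illegal
(1,3): flips 1 -> legal
(1,5): no bracket -> illegal
(2,5): no bracket -> illegal
(3,4): no bracket -> illegal
(4,4): flips 1 -> legal
(5,2): no bracket -> illegal
(5,3): flips 1 -> legal
(5,4): flips 1 -> legal
W mobility = 6

Answer: B=4 W=6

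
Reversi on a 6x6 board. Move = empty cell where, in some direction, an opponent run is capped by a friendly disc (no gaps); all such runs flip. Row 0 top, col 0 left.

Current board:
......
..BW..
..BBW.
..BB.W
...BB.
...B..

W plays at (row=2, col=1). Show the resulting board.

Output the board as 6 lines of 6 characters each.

Answer: ......
..BW..
.WWWW.
..BB.W
...BB.
...B..

Derivation:
Place W at (2,1); scan 8 dirs for brackets.
Dir NW: first cell '.' (not opp) -> no flip
Dir N: first cell '.' (not opp) -> no flip
Dir NE: opp run (1,2), next='.' -> no flip
Dir W: first cell '.' (not opp) -> no flip
Dir E: opp run (2,2) (2,3) capped by W -> flip
Dir SW: first cell '.' (not opp) -> no flip
Dir S: first cell '.' (not opp) -> no flip
Dir SE: opp run (3,2) (4,3), next='.' -> no flip
All flips: (2,2) (2,3)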